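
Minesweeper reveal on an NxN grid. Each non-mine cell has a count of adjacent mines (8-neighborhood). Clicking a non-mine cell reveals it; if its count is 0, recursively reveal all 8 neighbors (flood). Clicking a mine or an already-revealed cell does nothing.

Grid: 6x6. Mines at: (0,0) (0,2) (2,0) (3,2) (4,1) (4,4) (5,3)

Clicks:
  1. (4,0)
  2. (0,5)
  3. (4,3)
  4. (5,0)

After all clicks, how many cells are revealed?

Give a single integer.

Answer: 15

Derivation:
Click 1 (4,0) count=1: revealed 1 new [(4,0)] -> total=1
Click 2 (0,5) count=0: revealed 12 new [(0,3) (0,4) (0,5) (1,3) (1,4) (1,5) (2,3) (2,4) (2,5) (3,3) (3,4) (3,5)] -> total=13
Click 3 (4,3) count=3: revealed 1 new [(4,3)] -> total=14
Click 4 (5,0) count=1: revealed 1 new [(5,0)] -> total=15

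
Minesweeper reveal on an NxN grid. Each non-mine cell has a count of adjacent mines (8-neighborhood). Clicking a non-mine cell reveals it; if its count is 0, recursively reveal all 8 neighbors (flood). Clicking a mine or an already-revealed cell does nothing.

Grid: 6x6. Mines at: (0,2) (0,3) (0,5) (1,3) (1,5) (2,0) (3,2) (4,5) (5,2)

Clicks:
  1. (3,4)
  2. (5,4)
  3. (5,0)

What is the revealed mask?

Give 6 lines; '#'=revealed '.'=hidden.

Answer: ......
......
......
##..#.
##....
##..#.

Derivation:
Click 1 (3,4) count=1: revealed 1 new [(3,4)] -> total=1
Click 2 (5,4) count=1: revealed 1 new [(5,4)] -> total=2
Click 3 (5,0) count=0: revealed 6 new [(3,0) (3,1) (4,0) (4,1) (5,0) (5,1)] -> total=8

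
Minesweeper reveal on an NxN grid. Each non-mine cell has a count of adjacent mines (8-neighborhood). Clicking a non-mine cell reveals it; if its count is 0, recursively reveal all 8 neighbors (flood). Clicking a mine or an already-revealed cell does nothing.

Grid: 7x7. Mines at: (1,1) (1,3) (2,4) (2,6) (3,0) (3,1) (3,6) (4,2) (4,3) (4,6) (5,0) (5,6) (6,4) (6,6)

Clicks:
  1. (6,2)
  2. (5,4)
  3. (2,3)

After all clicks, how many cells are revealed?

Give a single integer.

Click 1 (6,2) count=0: revealed 6 new [(5,1) (5,2) (5,3) (6,1) (6,2) (6,3)] -> total=6
Click 2 (5,4) count=2: revealed 1 new [(5,4)] -> total=7
Click 3 (2,3) count=2: revealed 1 new [(2,3)] -> total=8

Answer: 8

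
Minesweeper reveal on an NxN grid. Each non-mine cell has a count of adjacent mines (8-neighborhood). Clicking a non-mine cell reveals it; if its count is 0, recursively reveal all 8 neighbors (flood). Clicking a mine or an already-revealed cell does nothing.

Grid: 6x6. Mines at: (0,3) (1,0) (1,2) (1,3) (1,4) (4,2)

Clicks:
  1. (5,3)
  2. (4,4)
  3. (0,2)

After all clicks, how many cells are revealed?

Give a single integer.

Click 1 (5,3) count=1: revealed 1 new [(5,3)] -> total=1
Click 2 (4,4) count=0: revealed 11 new [(2,3) (2,4) (2,5) (3,3) (3,4) (3,5) (4,3) (4,4) (4,5) (5,4) (5,5)] -> total=12
Click 3 (0,2) count=3: revealed 1 new [(0,2)] -> total=13

Answer: 13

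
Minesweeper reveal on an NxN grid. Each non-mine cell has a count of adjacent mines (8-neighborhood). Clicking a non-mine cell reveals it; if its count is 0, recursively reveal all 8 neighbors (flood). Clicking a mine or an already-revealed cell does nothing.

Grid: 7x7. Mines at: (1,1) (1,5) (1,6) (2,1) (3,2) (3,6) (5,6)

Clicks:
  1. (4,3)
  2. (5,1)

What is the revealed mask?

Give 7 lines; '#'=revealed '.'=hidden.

Answer: .......
.......
...###.
##.###.
######.
######.
######.

Derivation:
Click 1 (4,3) count=1: revealed 1 new [(4,3)] -> total=1
Click 2 (5,1) count=0: revealed 25 new [(2,3) (2,4) (2,5) (3,0) (3,1) (3,3) (3,4) (3,5) (4,0) (4,1) (4,2) (4,4) (4,5) (5,0) (5,1) (5,2) (5,3) (5,4) (5,5) (6,0) (6,1) (6,2) (6,3) (6,4) (6,5)] -> total=26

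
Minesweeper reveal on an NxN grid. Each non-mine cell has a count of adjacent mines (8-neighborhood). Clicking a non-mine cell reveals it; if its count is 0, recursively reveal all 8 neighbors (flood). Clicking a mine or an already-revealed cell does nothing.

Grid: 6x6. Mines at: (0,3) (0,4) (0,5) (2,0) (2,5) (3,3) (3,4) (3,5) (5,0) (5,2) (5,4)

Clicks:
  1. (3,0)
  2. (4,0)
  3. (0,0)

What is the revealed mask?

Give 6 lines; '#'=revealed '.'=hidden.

Answer: ###...
###...
......
#.....
#.....
......

Derivation:
Click 1 (3,0) count=1: revealed 1 new [(3,0)] -> total=1
Click 2 (4,0) count=1: revealed 1 new [(4,0)] -> total=2
Click 3 (0,0) count=0: revealed 6 new [(0,0) (0,1) (0,2) (1,0) (1,1) (1,2)] -> total=8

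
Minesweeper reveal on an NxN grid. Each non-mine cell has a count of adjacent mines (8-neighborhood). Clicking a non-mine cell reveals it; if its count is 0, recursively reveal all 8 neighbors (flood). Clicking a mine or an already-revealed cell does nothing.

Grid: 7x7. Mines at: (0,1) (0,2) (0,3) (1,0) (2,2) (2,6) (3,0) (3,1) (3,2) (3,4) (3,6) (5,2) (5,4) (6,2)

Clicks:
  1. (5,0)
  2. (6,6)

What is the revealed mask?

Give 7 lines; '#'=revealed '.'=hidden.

Answer: .......
.......
.......
.......
##...##
##...##
##...##

Derivation:
Click 1 (5,0) count=0: revealed 6 new [(4,0) (4,1) (5,0) (5,1) (6,0) (6,1)] -> total=6
Click 2 (6,6) count=0: revealed 6 new [(4,5) (4,6) (5,5) (5,6) (6,5) (6,6)] -> total=12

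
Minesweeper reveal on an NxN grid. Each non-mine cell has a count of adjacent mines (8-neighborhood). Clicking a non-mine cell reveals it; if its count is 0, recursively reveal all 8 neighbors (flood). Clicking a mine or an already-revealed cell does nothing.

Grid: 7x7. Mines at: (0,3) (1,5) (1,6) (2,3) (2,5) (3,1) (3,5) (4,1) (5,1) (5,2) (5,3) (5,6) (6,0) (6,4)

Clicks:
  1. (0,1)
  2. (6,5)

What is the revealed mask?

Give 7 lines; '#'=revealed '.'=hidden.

Click 1 (0,1) count=0: revealed 9 new [(0,0) (0,1) (0,2) (1,0) (1,1) (1,2) (2,0) (2,1) (2,2)] -> total=9
Click 2 (6,5) count=2: revealed 1 new [(6,5)] -> total=10

Answer: ###....
###....
###....
.......
.......
.......
.....#.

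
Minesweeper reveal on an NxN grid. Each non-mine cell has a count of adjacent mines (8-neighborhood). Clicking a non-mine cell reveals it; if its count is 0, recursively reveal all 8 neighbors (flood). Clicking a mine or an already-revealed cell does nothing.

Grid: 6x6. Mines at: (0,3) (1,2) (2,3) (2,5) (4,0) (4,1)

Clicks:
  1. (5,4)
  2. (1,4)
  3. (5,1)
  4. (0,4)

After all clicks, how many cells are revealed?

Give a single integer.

Answer: 15

Derivation:
Click 1 (5,4) count=0: revealed 12 new [(3,2) (3,3) (3,4) (3,5) (4,2) (4,3) (4,4) (4,5) (5,2) (5,3) (5,4) (5,5)] -> total=12
Click 2 (1,4) count=3: revealed 1 new [(1,4)] -> total=13
Click 3 (5,1) count=2: revealed 1 new [(5,1)] -> total=14
Click 4 (0,4) count=1: revealed 1 new [(0,4)] -> total=15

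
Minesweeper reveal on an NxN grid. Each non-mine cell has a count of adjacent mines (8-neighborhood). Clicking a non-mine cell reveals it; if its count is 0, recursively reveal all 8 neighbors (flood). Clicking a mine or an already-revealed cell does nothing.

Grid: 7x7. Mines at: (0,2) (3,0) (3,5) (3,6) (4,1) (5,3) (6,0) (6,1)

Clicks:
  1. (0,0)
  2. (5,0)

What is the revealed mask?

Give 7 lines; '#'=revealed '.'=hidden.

Click 1 (0,0) count=0: revealed 6 new [(0,0) (0,1) (1,0) (1,1) (2,0) (2,1)] -> total=6
Click 2 (5,0) count=3: revealed 1 new [(5,0)] -> total=7

Answer: ##.....
##.....
##.....
.......
.......
#......
.......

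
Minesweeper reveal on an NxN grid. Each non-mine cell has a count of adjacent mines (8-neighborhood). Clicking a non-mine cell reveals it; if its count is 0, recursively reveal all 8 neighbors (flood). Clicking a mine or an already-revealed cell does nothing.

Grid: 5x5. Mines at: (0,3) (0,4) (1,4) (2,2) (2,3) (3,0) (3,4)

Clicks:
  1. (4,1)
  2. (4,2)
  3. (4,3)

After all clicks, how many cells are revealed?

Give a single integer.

Click 1 (4,1) count=1: revealed 1 new [(4,1)] -> total=1
Click 2 (4,2) count=0: revealed 5 new [(3,1) (3,2) (3,3) (4,2) (4,3)] -> total=6
Click 3 (4,3) count=1: revealed 0 new [(none)] -> total=6

Answer: 6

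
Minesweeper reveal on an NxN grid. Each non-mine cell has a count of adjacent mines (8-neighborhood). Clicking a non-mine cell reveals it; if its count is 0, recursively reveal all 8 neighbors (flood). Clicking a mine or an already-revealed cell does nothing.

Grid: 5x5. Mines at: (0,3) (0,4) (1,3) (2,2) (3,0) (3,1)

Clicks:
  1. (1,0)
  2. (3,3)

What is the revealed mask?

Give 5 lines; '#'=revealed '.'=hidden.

Answer: ###..
###..
##...
...#.
.....

Derivation:
Click 1 (1,0) count=0: revealed 8 new [(0,0) (0,1) (0,2) (1,0) (1,1) (1,2) (2,0) (2,1)] -> total=8
Click 2 (3,3) count=1: revealed 1 new [(3,3)] -> total=9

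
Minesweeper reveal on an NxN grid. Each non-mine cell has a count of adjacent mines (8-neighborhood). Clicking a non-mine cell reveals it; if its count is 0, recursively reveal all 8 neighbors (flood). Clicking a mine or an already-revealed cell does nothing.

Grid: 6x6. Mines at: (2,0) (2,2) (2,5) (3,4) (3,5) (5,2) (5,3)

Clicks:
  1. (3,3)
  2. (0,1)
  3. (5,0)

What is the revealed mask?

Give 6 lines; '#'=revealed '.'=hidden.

Answer: ######
######
......
##.#..
##....
##....

Derivation:
Click 1 (3,3) count=2: revealed 1 new [(3,3)] -> total=1
Click 2 (0,1) count=0: revealed 12 new [(0,0) (0,1) (0,2) (0,3) (0,4) (0,5) (1,0) (1,1) (1,2) (1,3) (1,4) (1,5)] -> total=13
Click 3 (5,0) count=0: revealed 6 new [(3,0) (3,1) (4,0) (4,1) (5,0) (5,1)] -> total=19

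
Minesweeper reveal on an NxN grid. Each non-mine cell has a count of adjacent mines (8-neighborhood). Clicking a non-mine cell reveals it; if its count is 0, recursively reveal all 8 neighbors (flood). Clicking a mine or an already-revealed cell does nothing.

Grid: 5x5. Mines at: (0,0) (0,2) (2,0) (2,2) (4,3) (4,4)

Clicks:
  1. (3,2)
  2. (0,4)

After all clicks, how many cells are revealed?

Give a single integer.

Click 1 (3,2) count=2: revealed 1 new [(3,2)] -> total=1
Click 2 (0,4) count=0: revealed 8 new [(0,3) (0,4) (1,3) (1,4) (2,3) (2,4) (3,3) (3,4)] -> total=9

Answer: 9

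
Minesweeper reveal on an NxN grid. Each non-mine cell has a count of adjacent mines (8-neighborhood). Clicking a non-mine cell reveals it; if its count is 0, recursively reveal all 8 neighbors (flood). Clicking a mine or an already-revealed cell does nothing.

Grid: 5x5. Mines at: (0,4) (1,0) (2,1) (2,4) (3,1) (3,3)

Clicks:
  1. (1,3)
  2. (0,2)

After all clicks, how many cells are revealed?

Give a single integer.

Click 1 (1,3) count=2: revealed 1 new [(1,3)] -> total=1
Click 2 (0,2) count=0: revealed 5 new [(0,1) (0,2) (0,3) (1,1) (1,2)] -> total=6

Answer: 6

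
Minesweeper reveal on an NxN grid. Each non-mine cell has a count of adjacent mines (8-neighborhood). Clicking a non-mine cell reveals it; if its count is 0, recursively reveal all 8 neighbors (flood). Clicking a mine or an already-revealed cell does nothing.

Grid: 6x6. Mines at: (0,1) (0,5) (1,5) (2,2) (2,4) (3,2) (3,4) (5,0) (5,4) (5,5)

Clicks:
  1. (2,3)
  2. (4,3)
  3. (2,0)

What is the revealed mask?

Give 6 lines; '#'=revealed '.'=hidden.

Answer: ......
##....
##.#..
##....
##.#..
......

Derivation:
Click 1 (2,3) count=4: revealed 1 new [(2,3)] -> total=1
Click 2 (4,3) count=3: revealed 1 new [(4,3)] -> total=2
Click 3 (2,0) count=0: revealed 8 new [(1,0) (1,1) (2,0) (2,1) (3,0) (3,1) (4,0) (4,1)] -> total=10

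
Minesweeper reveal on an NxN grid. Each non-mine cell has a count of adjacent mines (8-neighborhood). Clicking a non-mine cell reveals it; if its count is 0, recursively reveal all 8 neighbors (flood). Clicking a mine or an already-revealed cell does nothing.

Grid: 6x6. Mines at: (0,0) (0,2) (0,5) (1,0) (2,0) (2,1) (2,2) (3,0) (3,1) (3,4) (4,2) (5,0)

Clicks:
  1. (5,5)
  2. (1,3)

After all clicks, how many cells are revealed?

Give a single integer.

Click 1 (5,5) count=0: revealed 6 new [(4,3) (4,4) (4,5) (5,3) (5,4) (5,5)] -> total=6
Click 2 (1,3) count=2: revealed 1 new [(1,3)] -> total=7

Answer: 7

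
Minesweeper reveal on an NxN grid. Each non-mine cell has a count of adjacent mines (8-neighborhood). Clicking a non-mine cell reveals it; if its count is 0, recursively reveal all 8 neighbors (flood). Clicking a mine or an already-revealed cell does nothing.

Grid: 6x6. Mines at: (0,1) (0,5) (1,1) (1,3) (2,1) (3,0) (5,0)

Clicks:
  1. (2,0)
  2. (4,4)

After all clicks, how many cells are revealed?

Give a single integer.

Answer: 22

Derivation:
Click 1 (2,0) count=3: revealed 1 new [(2,0)] -> total=1
Click 2 (4,4) count=0: revealed 21 new [(1,4) (1,5) (2,2) (2,3) (2,4) (2,5) (3,1) (3,2) (3,3) (3,4) (3,5) (4,1) (4,2) (4,3) (4,4) (4,5) (5,1) (5,2) (5,3) (5,4) (5,5)] -> total=22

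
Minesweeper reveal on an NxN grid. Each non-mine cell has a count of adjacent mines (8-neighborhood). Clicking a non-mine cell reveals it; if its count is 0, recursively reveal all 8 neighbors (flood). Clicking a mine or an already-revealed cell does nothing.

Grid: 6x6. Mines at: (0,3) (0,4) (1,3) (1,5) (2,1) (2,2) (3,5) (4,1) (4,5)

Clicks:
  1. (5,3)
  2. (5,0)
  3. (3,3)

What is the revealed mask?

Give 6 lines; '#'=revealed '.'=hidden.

Answer: ......
......
......
..###.
..###.
#.###.

Derivation:
Click 1 (5,3) count=0: revealed 9 new [(3,2) (3,3) (3,4) (4,2) (4,3) (4,4) (5,2) (5,3) (5,4)] -> total=9
Click 2 (5,0) count=1: revealed 1 new [(5,0)] -> total=10
Click 3 (3,3) count=1: revealed 0 new [(none)] -> total=10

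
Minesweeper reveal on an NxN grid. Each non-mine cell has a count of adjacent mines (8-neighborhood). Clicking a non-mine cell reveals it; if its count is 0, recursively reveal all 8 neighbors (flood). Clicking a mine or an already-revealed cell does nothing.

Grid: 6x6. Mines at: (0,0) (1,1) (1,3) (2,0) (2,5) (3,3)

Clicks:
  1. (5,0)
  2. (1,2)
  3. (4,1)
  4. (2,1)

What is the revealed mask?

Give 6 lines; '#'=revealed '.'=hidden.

Answer: ......
..#...
.#....
###.##
######
######

Derivation:
Click 1 (5,0) count=0: revealed 17 new [(3,0) (3,1) (3,2) (3,4) (3,5) (4,0) (4,1) (4,2) (4,3) (4,4) (4,5) (5,0) (5,1) (5,2) (5,3) (5,4) (5,5)] -> total=17
Click 2 (1,2) count=2: revealed 1 new [(1,2)] -> total=18
Click 3 (4,1) count=0: revealed 0 new [(none)] -> total=18
Click 4 (2,1) count=2: revealed 1 new [(2,1)] -> total=19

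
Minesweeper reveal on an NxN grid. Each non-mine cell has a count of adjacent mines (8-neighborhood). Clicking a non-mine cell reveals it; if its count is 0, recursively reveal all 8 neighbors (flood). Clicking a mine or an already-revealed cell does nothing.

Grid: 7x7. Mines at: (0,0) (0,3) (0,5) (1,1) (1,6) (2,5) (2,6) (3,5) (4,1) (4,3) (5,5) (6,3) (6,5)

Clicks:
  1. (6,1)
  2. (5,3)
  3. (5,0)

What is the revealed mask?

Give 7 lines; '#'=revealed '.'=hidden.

Answer: .......
.......
.......
.......
.......
####...
###....

Derivation:
Click 1 (6,1) count=0: revealed 6 new [(5,0) (5,1) (5,2) (6,0) (6,1) (6,2)] -> total=6
Click 2 (5,3) count=2: revealed 1 new [(5,3)] -> total=7
Click 3 (5,0) count=1: revealed 0 new [(none)] -> total=7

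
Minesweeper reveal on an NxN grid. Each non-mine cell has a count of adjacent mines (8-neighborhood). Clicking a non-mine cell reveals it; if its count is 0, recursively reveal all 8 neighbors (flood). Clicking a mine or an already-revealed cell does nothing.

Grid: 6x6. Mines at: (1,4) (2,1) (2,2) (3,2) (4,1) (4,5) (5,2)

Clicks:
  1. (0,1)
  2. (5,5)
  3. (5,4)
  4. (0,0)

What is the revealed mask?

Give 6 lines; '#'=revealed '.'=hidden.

Answer: ####..
####..
......
......
......
....##

Derivation:
Click 1 (0,1) count=0: revealed 8 new [(0,0) (0,1) (0,2) (0,3) (1,0) (1,1) (1,2) (1,3)] -> total=8
Click 2 (5,5) count=1: revealed 1 new [(5,5)] -> total=9
Click 3 (5,4) count=1: revealed 1 new [(5,4)] -> total=10
Click 4 (0,0) count=0: revealed 0 new [(none)] -> total=10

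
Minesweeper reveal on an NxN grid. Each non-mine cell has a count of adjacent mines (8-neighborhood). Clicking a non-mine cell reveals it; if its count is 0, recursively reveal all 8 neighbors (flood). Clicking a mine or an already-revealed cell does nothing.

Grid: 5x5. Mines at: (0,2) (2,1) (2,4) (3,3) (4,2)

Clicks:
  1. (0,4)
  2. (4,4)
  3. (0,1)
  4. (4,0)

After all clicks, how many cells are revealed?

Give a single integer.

Click 1 (0,4) count=0: revealed 4 new [(0,3) (0,4) (1,3) (1,4)] -> total=4
Click 2 (4,4) count=1: revealed 1 new [(4,4)] -> total=5
Click 3 (0,1) count=1: revealed 1 new [(0,1)] -> total=6
Click 4 (4,0) count=0: revealed 4 new [(3,0) (3,1) (4,0) (4,1)] -> total=10

Answer: 10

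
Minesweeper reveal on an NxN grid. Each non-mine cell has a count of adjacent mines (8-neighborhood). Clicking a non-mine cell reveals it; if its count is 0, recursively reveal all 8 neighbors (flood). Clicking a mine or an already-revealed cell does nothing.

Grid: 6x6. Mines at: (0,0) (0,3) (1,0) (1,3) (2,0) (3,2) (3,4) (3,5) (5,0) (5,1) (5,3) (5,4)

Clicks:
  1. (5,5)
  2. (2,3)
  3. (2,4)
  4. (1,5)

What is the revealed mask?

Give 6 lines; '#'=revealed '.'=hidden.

Click 1 (5,5) count=1: revealed 1 new [(5,5)] -> total=1
Click 2 (2,3) count=3: revealed 1 new [(2,3)] -> total=2
Click 3 (2,4) count=3: revealed 1 new [(2,4)] -> total=3
Click 4 (1,5) count=0: revealed 5 new [(0,4) (0,5) (1,4) (1,5) (2,5)] -> total=8

Answer: ....##
....##
...###
......
......
.....#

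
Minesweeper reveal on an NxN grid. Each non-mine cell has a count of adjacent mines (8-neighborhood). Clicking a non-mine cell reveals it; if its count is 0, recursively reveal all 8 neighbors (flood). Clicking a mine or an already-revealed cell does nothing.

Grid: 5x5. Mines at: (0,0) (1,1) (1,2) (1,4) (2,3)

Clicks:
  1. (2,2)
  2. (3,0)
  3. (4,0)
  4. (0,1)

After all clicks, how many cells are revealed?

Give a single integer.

Click 1 (2,2) count=3: revealed 1 new [(2,2)] -> total=1
Click 2 (3,0) count=0: revealed 12 new [(2,0) (2,1) (3,0) (3,1) (3,2) (3,3) (3,4) (4,0) (4,1) (4,2) (4,3) (4,4)] -> total=13
Click 3 (4,0) count=0: revealed 0 new [(none)] -> total=13
Click 4 (0,1) count=3: revealed 1 new [(0,1)] -> total=14

Answer: 14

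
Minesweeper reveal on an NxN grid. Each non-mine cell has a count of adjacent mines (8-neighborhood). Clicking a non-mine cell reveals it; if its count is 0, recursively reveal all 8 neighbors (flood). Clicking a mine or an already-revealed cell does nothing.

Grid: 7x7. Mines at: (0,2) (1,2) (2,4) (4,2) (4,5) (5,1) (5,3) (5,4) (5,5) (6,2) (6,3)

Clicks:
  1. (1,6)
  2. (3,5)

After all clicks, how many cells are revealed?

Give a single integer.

Click 1 (1,6) count=0: revealed 12 new [(0,3) (0,4) (0,5) (0,6) (1,3) (1,4) (1,5) (1,6) (2,5) (2,6) (3,5) (3,6)] -> total=12
Click 2 (3,5) count=2: revealed 0 new [(none)] -> total=12

Answer: 12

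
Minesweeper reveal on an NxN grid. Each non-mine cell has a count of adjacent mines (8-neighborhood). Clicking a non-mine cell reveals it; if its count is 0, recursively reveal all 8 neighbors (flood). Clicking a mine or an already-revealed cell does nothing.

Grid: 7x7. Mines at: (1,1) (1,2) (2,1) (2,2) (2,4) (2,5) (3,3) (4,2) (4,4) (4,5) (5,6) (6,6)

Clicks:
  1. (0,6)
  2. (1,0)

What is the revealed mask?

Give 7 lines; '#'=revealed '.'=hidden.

Click 1 (0,6) count=0: revealed 8 new [(0,3) (0,4) (0,5) (0,6) (1,3) (1,4) (1,5) (1,6)] -> total=8
Click 2 (1,0) count=2: revealed 1 new [(1,0)] -> total=9

Answer: ...####
#..####
.......
.......
.......
.......
.......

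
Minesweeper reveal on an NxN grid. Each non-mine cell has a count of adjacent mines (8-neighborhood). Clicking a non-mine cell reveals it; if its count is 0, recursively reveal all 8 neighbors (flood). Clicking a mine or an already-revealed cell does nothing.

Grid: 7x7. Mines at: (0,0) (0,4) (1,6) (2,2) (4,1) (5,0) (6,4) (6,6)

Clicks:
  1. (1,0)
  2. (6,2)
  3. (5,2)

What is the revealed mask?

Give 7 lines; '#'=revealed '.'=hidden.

Click 1 (1,0) count=1: revealed 1 new [(1,0)] -> total=1
Click 2 (6,2) count=0: revealed 6 new [(5,1) (5,2) (5,3) (6,1) (6,2) (6,3)] -> total=7
Click 3 (5,2) count=1: revealed 0 new [(none)] -> total=7

Answer: .......
#......
.......
.......
.......
.###...
.###...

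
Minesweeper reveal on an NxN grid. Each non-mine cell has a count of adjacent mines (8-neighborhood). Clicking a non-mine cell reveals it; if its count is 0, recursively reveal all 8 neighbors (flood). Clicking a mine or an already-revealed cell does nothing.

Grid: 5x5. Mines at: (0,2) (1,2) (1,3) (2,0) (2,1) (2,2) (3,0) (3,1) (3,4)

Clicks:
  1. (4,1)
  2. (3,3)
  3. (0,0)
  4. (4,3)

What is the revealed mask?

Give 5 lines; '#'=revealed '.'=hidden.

Click 1 (4,1) count=2: revealed 1 new [(4,1)] -> total=1
Click 2 (3,3) count=2: revealed 1 new [(3,3)] -> total=2
Click 3 (0,0) count=0: revealed 4 new [(0,0) (0,1) (1,0) (1,1)] -> total=6
Click 4 (4,3) count=1: revealed 1 new [(4,3)] -> total=7

Answer: ##...
##...
.....
...#.
.#.#.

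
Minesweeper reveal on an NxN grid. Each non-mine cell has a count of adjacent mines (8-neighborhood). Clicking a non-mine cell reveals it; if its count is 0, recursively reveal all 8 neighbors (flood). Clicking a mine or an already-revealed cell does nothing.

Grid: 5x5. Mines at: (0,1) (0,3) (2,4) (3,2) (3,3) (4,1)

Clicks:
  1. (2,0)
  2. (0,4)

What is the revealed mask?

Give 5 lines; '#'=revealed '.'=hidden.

Answer: ....#
##...
##...
##...
.....

Derivation:
Click 1 (2,0) count=0: revealed 6 new [(1,0) (1,1) (2,0) (2,1) (3,0) (3,1)] -> total=6
Click 2 (0,4) count=1: revealed 1 new [(0,4)] -> total=7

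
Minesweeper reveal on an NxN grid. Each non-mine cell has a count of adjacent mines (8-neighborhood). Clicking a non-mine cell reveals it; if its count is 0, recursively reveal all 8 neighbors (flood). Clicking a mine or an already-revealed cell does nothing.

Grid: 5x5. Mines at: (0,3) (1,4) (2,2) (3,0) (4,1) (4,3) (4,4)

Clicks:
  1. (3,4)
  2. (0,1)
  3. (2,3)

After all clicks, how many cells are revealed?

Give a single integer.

Click 1 (3,4) count=2: revealed 1 new [(3,4)] -> total=1
Click 2 (0,1) count=0: revealed 8 new [(0,0) (0,1) (0,2) (1,0) (1,1) (1,2) (2,0) (2,1)] -> total=9
Click 3 (2,3) count=2: revealed 1 new [(2,3)] -> total=10

Answer: 10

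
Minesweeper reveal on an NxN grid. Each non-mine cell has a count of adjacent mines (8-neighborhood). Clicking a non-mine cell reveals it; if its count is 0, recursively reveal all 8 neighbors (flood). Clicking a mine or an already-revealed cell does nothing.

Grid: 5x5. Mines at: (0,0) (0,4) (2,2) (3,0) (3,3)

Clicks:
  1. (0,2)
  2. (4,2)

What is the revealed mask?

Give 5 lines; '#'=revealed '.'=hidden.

Answer: .###.
.###.
.....
.....
..#..

Derivation:
Click 1 (0,2) count=0: revealed 6 new [(0,1) (0,2) (0,3) (1,1) (1,2) (1,3)] -> total=6
Click 2 (4,2) count=1: revealed 1 new [(4,2)] -> total=7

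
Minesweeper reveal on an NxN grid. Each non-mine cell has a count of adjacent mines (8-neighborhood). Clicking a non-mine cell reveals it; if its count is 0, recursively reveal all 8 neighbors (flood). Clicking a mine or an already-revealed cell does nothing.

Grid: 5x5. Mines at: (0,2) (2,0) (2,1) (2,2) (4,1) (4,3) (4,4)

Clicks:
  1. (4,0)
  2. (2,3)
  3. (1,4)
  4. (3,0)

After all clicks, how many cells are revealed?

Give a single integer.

Click 1 (4,0) count=1: revealed 1 new [(4,0)] -> total=1
Click 2 (2,3) count=1: revealed 1 new [(2,3)] -> total=2
Click 3 (1,4) count=0: revealed 7 new [(0,3) (0,4) (1,3) (1,4) (2,4) (3,3) (3,4)] -> total=9
Click 4 (3,0) count=3: revealed 1 new [(3,0)] -> total=10

Answer: 10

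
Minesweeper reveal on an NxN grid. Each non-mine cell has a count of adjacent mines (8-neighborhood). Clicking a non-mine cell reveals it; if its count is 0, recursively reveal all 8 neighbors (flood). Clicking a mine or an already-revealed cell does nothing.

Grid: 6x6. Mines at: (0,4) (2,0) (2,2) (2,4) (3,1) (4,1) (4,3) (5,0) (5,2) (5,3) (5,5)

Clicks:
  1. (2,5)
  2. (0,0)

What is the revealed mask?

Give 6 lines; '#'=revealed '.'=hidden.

Answer: ####..
####..
.....#
......
......
......

Derivation:
Click 1 (2,5) count=1: revealed 1 new [(2,5)] -> total=1
Click 2 (0,0) count=0: revealed 8 new [(0,0) (0,1) (0,2) (0,3) (1,0) (1,1) (1,2) (1,3)] -> total=9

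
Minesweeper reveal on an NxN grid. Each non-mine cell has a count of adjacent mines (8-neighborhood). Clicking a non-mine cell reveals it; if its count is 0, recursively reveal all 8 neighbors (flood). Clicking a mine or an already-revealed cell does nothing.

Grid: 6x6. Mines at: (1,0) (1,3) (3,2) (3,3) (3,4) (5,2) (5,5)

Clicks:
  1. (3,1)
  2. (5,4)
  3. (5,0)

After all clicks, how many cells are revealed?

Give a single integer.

Answer: 9

Derivation:
Click 1 (3,1) count=1: revealed 1 new [(3,1)] -> total=1
Click 2 (5,4) count=1: revealed 1 new [(5,4)] -> total=2
Click 3 (5,0) count=0: revealed 7 new [(2,0) (2,1) (3,0) (4,0) (4,1) (5,0) (5,1)] -> total=9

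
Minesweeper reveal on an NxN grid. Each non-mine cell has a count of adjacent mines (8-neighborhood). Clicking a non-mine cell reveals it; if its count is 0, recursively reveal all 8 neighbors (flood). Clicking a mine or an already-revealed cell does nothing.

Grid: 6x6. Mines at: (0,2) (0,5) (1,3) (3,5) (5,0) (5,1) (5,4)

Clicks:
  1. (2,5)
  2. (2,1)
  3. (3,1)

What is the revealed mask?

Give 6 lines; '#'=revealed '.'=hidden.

Click 1 (2,5) count=1: revealed 1 new [(2,5)] -> total=1
Click 2 (2,1) count=0: revealed 20 new [(0,0) (0,1) (1,0) (1,1) (1,2) (2,0) (2,1) (2,2) (2,3) (2,4) (3,0) (3,1) (3,2) (3,3) (3,4) (4,0) (4,1) (4,2) (4,3) (4,4)] -> total=21
Click 3 (3,1) count=0: revealed 0 new [(none)] -> total=21

Answer: ##....
###...
######
#####.
#####.
......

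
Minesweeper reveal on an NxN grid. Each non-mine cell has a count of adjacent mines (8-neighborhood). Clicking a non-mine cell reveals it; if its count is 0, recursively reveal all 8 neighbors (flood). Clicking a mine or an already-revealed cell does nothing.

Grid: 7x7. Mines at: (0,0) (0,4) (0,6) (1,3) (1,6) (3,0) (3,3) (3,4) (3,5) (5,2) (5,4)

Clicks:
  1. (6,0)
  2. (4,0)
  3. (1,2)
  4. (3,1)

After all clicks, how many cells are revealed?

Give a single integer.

Answer: 8

Derivation:
Click 1 (6,0) count=0: revealed 6 new [(4,0) (4,1) (5,0) (5,1) (6,0) (6,1)] -> total=6
Click 2 (4,0) count=1: revealed 0 new [(none)] -> total=6
Click 3 (1,2) count=1: revealed 1 new [(1,2)] -> total=7
Click 4 (3,1) count=1: revealed 1 new [(3,1)] -> total=8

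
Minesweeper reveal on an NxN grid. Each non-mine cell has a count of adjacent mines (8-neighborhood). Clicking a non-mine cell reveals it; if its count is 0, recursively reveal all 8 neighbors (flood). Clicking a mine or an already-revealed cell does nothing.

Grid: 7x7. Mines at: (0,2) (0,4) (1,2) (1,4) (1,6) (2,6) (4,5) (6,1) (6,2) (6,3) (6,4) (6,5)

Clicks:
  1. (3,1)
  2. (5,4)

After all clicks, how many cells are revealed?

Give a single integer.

Click 1 (3,1) count=0: revealed 24 new [(0,0) (0,1) (1,0) (1,1) (2,0) (2,1) (2,2) (2,3) (2,4) (3,0) (3,1) (3,2) (3,3) (3,4) (4,0) (4,1) (4,2) (4,3) (4,4) (5,0) (5,1) (5,2) (5,3) (5,4)] -> total=24
Click 2 (5,4) count=4: revealed 0 new [(none)] -> total=24

Answer: 24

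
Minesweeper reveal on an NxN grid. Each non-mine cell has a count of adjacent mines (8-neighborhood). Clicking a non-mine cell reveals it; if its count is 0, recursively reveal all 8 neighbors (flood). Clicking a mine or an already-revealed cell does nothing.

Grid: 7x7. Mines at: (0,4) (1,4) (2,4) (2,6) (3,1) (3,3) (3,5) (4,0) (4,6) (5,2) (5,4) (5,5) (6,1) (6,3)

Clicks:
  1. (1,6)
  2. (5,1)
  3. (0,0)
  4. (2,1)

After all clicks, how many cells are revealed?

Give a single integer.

Click 1 (1,6) count=1: revealed 1 new [(1,6)] -> total=1
Click 2 (5,1) count=3: revealed 1 new [(5,1)] -> total=2
Click 3 (0,0) count=0: revealed 12 new [(0,0) (0,1) (0,2) (0,3) (1,0) (1,1) (1,2) (1,3) (2,0) (2,1) (2,2) (2,3)] -> total=14
Click 4 (2,1) count=1: revealed 0 new [(none)] -> total=14

Answer: 14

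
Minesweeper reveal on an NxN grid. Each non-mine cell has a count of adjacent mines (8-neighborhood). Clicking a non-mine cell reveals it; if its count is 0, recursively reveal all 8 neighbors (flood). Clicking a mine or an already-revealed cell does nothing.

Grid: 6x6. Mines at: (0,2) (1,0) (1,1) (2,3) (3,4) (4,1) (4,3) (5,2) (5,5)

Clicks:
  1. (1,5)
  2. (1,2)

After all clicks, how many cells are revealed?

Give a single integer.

Answer: 9

Derivation:
Click 1 (1,5) count=0: revealed 8 new [(0,3) (0,4) (0,5) (1,3) (1,4) (1,5) (2,4) (2,5)] -> total=8
Click 2 (1,2) count=3: revealed 1 new [(1,2)] -> total=9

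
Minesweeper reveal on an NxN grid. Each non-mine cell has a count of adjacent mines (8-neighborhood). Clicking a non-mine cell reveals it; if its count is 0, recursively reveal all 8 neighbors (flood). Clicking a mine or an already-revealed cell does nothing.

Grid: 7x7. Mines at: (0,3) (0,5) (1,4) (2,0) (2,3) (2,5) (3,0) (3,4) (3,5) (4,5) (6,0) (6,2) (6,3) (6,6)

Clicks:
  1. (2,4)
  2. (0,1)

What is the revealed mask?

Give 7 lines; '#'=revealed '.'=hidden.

Click 1 (2,4) count=5: revealed 1 new [(2,4)] -> total=1
Click 2 (0,1) count=0: revealed 6 new [(0,0) (0,1) (0,2) (1,0) (1,1) (1,2)] -> total=7

Answer: ###....
###....
....#..
.......
.......
.......
.......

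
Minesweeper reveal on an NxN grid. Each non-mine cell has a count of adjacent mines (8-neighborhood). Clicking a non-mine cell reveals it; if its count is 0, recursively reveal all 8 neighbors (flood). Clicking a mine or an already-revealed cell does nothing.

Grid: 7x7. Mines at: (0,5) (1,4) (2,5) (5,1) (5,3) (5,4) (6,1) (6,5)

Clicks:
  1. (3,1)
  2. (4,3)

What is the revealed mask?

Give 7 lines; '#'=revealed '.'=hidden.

Click 1 (3,1) count=0: revealed 23 new [(0,0) (0,1) (0,2) (0,3) (1,0) (1,1) (1,2) (1,3) (2,0) (2,1) (2,2) (2,3) (2,4) (3,0) (3,1) (3,2) (3,3) (3,4) (4,0) (4,1) (4,2) (4,3) (4,4)] -> total=23
Click 2 (4,3) count=2: revealed 0 new [(none)] -> total=23

Answer: ####...
####...
#####..
#####..
#####..
.......
.......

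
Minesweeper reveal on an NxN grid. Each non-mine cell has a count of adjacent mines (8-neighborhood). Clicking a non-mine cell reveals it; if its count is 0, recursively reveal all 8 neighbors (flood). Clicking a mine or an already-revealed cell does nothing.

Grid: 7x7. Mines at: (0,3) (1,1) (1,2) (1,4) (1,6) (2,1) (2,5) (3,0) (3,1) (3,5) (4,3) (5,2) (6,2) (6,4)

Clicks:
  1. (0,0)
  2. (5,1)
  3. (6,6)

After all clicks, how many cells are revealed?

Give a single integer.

Answer: 8

Derivation:
Click 1 (0,0) count=1: revealed 1 new [(0,0)] -> total=1
Click 2 (5,1) count=2: revealed 1 new [(5,1)] -> total=2
Click 3 (6,6) count=0: revealed 6 new [(4,5) (4,6) (5,5) (5,6) (6,5) (6,6)] -> total=8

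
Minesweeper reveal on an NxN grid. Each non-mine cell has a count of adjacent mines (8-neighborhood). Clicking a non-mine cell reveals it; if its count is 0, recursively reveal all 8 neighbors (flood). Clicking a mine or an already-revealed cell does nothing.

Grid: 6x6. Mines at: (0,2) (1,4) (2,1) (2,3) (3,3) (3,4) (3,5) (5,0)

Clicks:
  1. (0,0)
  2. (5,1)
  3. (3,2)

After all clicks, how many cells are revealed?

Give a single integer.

Click 1 (0,0) count=0: revealed 4 new [(0,0) (0,1) (1,0) (1,1)] -> total=4
Click 2 (5,1) count=1: revealed 1 new [(5,1)] -> total=5
Click 3 (3,2) count=3: revealed 1 new [(3,2)] -> total=6

Answer: 6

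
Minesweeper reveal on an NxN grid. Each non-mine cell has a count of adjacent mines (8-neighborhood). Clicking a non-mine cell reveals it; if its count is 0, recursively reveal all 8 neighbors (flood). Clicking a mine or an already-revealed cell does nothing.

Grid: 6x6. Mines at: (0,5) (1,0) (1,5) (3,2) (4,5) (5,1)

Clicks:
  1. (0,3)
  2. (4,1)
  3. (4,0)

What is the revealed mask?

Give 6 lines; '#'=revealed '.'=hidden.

Click 1 (0,3) count=0: revealed 12 new [(0,1) (0,2) (0,3) (0,4) (1,1) (1,2) (1,3) (1,4) (2,1) (2,2) (2,3) (2,4)] -> total=12
Click 2 (4,1) count=2: revealed 1 new [(4,1)] -> total=13
Click 3 (4,0) count=1: revealed 1 new [(4,0)] -> total=14

Answer: .####.
.####.
.####.
......
##....
......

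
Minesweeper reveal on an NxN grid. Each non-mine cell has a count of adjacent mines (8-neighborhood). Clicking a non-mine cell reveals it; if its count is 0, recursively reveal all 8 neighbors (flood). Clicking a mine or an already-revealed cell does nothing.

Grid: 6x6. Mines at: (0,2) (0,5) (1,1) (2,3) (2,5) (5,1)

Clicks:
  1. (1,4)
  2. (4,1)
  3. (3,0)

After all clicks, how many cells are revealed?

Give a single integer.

Click 1 (1,4) count=3: revealed 1 new [(1,4)] -> total=1
Click 2 (4,1) count=1: revealed 1 new [(4,1)] -> total=2
Click 3 (3,0) count=0: revealed 8 new [(2,0) (2,1) (2,2) (3,0) (3,1) (3,2) (4,0) (4,2)] -> total=10

Answer: 10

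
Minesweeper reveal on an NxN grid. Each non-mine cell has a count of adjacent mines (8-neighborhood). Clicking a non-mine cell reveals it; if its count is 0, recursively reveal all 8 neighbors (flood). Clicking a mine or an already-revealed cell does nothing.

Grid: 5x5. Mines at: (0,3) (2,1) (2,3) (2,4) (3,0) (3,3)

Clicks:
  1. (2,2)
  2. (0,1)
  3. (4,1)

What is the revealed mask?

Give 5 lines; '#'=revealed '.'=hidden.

Answer: ###..
###..
..#..
.....
.#...

Derivation:
Click 1 (2,2) count=3: revealed 1 new [(2,2)] -> total=1
Click 2 (0,1) count=0: revealed 6 new [(0,0) (0,1) (0,2) (1,0) (1,1) (1,2)] -> total=7
Click 3 (4,1) count=1: revealed 1 new [(4,1)] -> total=8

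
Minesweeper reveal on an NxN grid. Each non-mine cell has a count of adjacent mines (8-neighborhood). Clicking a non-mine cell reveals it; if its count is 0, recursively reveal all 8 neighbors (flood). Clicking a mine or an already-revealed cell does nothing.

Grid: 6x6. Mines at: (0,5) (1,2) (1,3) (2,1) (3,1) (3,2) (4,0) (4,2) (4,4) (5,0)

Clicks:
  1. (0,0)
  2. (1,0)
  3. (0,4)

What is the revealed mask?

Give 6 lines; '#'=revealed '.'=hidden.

Click 1 (0,0) count=0: revealed 4 new [(0,0) (0,1) (1,0) (1,1)] -> total=4
Click 2 (1,0) count=1: revealed 0 new [(none)] -> total=4
Click 3 (0,4) count=2: revealed 1 new [(0,4)] -> total=5

Answer: ##..#.
##....
......
......
......
......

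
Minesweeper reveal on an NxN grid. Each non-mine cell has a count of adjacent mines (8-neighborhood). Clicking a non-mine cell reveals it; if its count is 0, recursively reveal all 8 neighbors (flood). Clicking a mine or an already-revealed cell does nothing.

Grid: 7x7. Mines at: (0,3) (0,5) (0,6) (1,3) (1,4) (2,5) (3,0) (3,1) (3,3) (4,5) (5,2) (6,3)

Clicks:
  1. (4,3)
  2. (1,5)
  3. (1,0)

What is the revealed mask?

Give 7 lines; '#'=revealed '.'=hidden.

Click 1 (4,3) count=2: revealed 1 new [(4,3)] -> total=1
Click 2 (1,5) count=4: revealed 1 new [(1,5)] -> total=2
Click 3 (1,0) count=0: revealed 9 new [(0,0) (0,1) (0,2) (1,0) (1,1) (1,2) (2,0) (2,1) (2,2)] -> total=11

Answer: ###....
###..#.
###....
.......
...#...
.......
.......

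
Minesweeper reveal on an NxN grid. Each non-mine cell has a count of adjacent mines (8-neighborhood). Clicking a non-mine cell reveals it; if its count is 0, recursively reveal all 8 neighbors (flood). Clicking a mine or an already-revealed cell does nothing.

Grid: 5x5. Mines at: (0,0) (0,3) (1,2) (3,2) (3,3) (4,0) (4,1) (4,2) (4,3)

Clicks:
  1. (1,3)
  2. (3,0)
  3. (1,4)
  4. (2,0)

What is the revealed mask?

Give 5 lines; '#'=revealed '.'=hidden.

Click 1 (1,3) count=2: revealed 1 new [(1,3)] -> total=1
Click 2 (3,0) count=2: revealed 1 new [(3,0)] -> total=2
Click 3 (1,4) count=1: revealed 1 new [(1,4)] -> total=3
Click 4 (2,0) count=0: revealed 5 new [(1,0) (1,1) (2,0) (2,1) (3,1)] -> total=8

Answer: .....
##.##
##...
##...
.....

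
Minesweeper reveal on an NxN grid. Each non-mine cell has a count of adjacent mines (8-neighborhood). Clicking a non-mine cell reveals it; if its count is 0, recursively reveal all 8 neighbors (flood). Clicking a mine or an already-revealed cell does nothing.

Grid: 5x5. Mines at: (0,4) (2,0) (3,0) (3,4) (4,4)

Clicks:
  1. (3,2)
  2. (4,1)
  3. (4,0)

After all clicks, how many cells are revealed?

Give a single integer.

Answer: 18

Derivation:
Click 1 (3,2) count=0: revealed 17 new [(0,0) (0,1) (0,2) (0,3) (1,0) (1,1) (1,2) (1,3) (2,1) (2,2) (2,3) (3,1) (3,2) (3,3) (4,1) (4,2) (4,3)] -> total=17
Click 2 (4,1) count=1: revealed 0 new [(none)] -> total=17
Click 3 (4,0) count=1: revealed 1 new [(4,0)] -> total=18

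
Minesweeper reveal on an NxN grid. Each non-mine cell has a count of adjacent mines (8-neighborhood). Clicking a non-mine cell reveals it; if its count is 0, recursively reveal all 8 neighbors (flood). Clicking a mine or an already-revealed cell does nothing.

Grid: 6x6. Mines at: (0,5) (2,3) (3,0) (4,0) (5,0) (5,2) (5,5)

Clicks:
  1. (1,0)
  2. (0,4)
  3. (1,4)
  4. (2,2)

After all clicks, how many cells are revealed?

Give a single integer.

Click 1 (1,0) count=0: revealed 13 new [(0,0) (0,1) (0,2) (0,3) (0,4) (1,0) (1,1) (1,2) (1,3) (1,4) (2,0) (2,1) (2,2)] -> total=13
Click 2 (0,4) count=1: revealed 0 new [(none)] -> total=13
Click 3 (1,4) count=2: revealed 0 new [(none)] -> total=13
Click 4 (2,2) count=1: revealed 0 new [(none)] -> total=13

Answer: 13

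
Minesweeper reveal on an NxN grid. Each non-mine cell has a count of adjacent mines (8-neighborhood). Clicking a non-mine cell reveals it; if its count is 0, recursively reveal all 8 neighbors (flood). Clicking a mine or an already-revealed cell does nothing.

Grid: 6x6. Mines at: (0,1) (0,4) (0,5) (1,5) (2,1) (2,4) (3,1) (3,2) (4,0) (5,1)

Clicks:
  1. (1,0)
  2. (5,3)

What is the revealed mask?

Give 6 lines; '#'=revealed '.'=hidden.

Click 1 (1,0) count=2: revealed 1 new [(1,0)] -> total=1
Click 2 (5,3) count=0: revealed 11 new [(3,3) (3,4) (3,5) (4,2) (4,3) (4,4) (4,5) (5,2) (5,3) (5,4) (5,5)] -> total=12

Answer: ......
#.....
......
...###
..####
..####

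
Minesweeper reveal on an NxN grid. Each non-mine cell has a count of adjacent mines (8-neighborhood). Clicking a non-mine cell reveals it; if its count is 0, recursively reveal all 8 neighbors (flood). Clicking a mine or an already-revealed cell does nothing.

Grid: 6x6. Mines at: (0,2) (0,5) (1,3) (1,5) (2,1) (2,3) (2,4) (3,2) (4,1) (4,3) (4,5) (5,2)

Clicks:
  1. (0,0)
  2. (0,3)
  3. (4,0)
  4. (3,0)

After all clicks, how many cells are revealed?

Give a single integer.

Click 1 (0,0) count=0: revealed 4 new [(0,0) (0,1) (1,0) (1,1)] -> total=4
Click 2 (0,3) count=2: revealed 1 new [(0,3)] -> total=5
Click 3 (4,0) count=1: revealed 1 new [(4,0)] -> total=6
Click 4 (3,0) count=2: revealed 1 new [(3,0)] -> total=7

Answer: 7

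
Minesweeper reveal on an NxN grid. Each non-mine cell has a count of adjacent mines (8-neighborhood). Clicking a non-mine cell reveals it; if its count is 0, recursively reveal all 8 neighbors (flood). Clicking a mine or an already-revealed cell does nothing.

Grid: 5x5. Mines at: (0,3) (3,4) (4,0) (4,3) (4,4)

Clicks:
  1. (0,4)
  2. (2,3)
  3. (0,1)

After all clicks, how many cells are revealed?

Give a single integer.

Click 1 (0,4) count=1: revealed 1 new [(0,4)] -> total=1
Click 2 (2,3) count=1: revealed 1 new [(2,3)] -> total=2
Click 3 (0,1) count=0: revealed 14 new [(0,0) (0,1) (0,2) (1,0) (1,1) (1,2) (1,3) (2,0) (2,1) (2,2) (3,0) (3,1) (3,2) (3,3)] -> total=16

Answer: 16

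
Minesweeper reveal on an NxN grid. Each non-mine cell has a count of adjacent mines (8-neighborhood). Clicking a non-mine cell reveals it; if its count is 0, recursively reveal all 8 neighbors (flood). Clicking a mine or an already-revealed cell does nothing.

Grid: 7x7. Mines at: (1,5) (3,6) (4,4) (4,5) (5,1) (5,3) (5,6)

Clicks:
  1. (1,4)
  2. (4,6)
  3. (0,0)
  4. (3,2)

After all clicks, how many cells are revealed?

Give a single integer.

Click 1 (1,4) count=1: revealed 1 new [(1,4)] -> total=1
Click 2 (4,6) count=3: revealed 1 new [(4,6)] -> total=2
Click 3 (0,0) count=0: revealed 23 new [(0,0) (0,1) (0,2) (0,3) (0,4) (1,0) (1,1) (1,2) (1,3) (2,0) (2,1) (2,2) (2,3) (2,4) (3,0) (3,1) (3,2) (3,3) (3,4) (4,0) (4,1) (4,2) (4,3)] -> total=25
Click 4 (3,2) count=0: revealed 0 new [(none)] -> total=25

Answer: 25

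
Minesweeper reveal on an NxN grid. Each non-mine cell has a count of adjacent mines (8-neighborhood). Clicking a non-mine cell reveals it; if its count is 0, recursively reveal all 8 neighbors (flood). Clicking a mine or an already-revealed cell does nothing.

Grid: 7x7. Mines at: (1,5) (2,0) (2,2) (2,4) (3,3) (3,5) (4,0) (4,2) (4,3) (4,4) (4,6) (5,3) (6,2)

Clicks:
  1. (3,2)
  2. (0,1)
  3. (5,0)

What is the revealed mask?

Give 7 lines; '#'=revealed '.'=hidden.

Click 1 (3,2) count=4: revealed 1 new [(3,2)] -> total=1
Click 2 (0,1) count=0: revealed 10 new [(0,0) (0,1) (0,2) (0,3) (0,4) (1,0) (1,1) (1,2) (1,3) (1,4)] -> total=11
Click 3 (5,0) count=1: revealed 1 new [(5,0)] -> total=12

Answer: #####..
#####..
.......
..#....
.......
#......
.......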